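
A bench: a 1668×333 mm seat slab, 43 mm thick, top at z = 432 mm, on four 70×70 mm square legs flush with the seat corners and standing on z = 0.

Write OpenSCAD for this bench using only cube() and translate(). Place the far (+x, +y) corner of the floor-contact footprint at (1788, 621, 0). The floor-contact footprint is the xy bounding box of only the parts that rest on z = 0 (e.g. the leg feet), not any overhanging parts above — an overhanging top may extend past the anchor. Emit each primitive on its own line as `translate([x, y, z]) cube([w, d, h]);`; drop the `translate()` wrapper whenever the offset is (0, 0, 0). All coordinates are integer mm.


translate([120, 288, 389]) cube([1668, 333, 43]);
translate([120, 288, 0]) cube([70, 70, 389]);
translate([120, 551, 0]) cube([70, 70, 389]);
translate([1718, 288, 0]) cube([70, 70, 389]);
translate([1718, 551, 0]) cube([70, 70, 389]);


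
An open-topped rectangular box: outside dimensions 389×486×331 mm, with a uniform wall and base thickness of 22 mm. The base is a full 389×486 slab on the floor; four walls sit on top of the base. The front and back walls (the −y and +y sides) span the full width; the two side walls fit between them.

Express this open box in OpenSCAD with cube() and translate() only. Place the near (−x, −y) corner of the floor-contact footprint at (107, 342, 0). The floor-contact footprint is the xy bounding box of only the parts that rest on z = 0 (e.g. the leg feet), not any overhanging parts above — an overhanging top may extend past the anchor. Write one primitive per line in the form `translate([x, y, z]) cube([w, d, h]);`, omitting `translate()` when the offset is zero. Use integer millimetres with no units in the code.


translate([107, 342, 0]) cube([389, 486, 22]);
translate([107, 342, 22]) cube([389, 22, 309]);
translate([107, 806, 22]) cube([389, 22, 309]);
translate([107, 364, 22]) cube([22, 442, 309]);
translate([474, 364, 22]) cube([22, 442, 309]);


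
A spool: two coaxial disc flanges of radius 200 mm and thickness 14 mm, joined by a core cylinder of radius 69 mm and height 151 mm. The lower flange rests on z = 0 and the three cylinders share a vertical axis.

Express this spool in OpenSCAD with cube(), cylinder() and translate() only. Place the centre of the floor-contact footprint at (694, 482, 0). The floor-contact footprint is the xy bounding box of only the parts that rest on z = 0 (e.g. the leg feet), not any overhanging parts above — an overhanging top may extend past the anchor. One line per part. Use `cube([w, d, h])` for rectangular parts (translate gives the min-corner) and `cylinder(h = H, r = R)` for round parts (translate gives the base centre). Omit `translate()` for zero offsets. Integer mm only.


translate([694, 482, 0]) cylinder(h = 14, r = 200);
translate([694, 482, 14]) cylinder(h = 151, r = 69);
translate([694, 482, 165]) cylinder(h = 14, r = 200);


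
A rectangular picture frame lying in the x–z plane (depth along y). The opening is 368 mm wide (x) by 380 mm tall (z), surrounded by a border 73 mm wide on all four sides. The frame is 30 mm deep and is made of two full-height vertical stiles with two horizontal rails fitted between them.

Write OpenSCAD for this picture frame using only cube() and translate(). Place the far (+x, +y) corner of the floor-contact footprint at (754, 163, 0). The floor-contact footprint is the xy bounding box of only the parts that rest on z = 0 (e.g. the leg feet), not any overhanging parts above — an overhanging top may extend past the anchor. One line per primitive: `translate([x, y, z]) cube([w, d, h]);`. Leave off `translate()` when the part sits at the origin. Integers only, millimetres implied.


translate([240, 133, 0]) cube([73, 30, 526]);
translate([681, 133, 0]) cube([73, 30, 526]);
translate([313, 133, 0]) cube([368, 30, 73]);
translate([313, 133, 453]) cube([368, 30, 73]);


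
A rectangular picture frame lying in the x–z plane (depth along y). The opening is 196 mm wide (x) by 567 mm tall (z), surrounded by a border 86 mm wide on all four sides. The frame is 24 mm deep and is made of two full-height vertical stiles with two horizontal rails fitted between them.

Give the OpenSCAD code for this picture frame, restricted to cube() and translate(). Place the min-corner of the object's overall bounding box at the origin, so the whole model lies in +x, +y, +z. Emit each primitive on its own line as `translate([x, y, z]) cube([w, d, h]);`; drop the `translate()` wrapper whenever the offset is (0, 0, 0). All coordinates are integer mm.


cube([86, 24, 739]);
translate([282, 0, 0]) cube([86, 24, 739]);
translate([86, 0, 0]) cube([196, 24, 86]);
translate([86, 0, 653]) cube([196, 24, 86]);


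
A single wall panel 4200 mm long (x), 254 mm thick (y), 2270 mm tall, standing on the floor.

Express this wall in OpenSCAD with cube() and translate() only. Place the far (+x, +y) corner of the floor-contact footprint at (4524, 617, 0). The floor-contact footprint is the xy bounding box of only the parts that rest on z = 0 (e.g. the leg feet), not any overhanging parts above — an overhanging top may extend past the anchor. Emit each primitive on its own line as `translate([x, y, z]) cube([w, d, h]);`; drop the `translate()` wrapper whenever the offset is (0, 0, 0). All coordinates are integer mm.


translate([324, 363, 0]) cube([4200, 254, 2270]);


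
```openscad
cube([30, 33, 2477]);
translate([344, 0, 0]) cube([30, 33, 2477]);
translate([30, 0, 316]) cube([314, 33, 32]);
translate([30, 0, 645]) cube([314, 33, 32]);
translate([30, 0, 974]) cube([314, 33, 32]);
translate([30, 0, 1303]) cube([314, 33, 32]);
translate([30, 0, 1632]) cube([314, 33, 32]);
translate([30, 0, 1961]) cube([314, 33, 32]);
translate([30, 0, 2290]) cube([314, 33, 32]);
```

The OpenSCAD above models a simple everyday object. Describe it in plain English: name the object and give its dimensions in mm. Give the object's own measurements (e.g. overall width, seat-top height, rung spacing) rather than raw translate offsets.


A straight ladder. Two 30×33 mm vertical rails, 2477 mm tall, stand 374 mm apart (outside-to-outside) with their front faces coplanar on the −y side. 7 rungs, each 33 mm deep and 32 mm tall, span between the inner faces of the rails, front faces flush with the rails. The lowest rung's underside is at z = 316 mm and rungs are spaced 329 mm apart (underside to underside).


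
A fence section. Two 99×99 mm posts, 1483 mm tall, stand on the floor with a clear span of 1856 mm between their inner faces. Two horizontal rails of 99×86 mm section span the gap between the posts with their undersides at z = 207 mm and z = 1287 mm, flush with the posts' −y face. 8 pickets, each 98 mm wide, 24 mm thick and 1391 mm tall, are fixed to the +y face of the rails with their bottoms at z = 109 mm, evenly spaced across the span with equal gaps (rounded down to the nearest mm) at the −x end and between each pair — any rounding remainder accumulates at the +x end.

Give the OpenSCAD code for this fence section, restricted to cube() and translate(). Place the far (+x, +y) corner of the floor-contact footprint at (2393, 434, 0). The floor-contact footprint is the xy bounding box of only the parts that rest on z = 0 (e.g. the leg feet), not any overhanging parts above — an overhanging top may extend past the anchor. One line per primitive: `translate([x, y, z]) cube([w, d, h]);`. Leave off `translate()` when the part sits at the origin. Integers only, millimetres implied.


translate([339, 335, 0]) cube([99, 99, 1483]);
translate([2294, 335, 0]) cube([99, 99, 1483]);
translate([438, 335, 207]) cube([1856, 99, 86]);
translate([438, 335, 1287]) cube([1856, 99, 86]);
translate([557, 434, 109]) cube([98, 24, 1391]);
translate([774, 434, 109]) cube([98, 24, 1391]);
translate([991, 434, 109]) cube([98, 24, 1391]);
translate([1208, 434, 109]) cube([98, 24, 1391]);
translate([1425, 434, 109]) cube([98, 24, 1391]);
translate([1642, 434, 109]) cube([98, 24, 1391]);
translate([1859, 434, 109]) cube([98, 24, 1391]);
translate([2076, 434, 109]) cube([98, 24, 1391]);


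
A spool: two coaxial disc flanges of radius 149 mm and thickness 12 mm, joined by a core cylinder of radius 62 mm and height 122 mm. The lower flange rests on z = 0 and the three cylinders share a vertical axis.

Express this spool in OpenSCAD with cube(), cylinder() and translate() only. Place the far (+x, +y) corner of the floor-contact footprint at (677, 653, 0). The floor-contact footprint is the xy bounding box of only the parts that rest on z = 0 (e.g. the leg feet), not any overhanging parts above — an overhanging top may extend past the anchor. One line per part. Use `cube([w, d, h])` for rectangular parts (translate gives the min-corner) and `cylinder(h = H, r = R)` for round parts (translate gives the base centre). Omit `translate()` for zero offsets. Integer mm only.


translate([528, 504, 0]) cylinder(h = 12, r = 149);
translate([528, 504, 12]) cylinder(h = 122, r = 62);
translate([528, 504, 134]) cylinder(h = 12, r = 149);


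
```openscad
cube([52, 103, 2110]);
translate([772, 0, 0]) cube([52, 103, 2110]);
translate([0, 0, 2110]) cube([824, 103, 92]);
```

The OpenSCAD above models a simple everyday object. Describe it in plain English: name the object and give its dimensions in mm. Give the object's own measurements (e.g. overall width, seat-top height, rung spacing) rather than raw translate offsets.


A door frame. The clear opening is 720 mm wide and 2110 mm high. Two 52 mm wide jambs, 103 mm deep, stand either side of the opening from the floor to the top of the opening. A 92 mm thick head sits across the top of both jambs, spanning the full outside width of the frame.


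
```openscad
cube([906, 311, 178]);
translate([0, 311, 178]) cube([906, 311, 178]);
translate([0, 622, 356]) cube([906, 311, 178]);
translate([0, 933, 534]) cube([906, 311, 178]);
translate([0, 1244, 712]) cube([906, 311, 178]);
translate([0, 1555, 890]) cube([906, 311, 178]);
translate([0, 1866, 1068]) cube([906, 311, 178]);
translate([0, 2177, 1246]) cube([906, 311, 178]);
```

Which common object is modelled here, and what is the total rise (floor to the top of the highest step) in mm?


A staircase. The total rise is 1424 mm.

8 identical blocks, each offset up and back from the previous — a staircase. Each step is 178 mm tall and there are 8 of them, so the total rise is 8 × 178 = 1424 mm.


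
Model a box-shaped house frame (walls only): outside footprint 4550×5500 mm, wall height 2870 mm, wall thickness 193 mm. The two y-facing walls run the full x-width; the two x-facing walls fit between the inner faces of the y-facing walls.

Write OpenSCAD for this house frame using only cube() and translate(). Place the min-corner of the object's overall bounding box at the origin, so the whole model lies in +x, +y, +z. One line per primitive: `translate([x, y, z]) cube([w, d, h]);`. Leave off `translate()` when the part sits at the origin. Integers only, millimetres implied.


cube([4550, 193, 2870]);
translate([0, 5307, 0]) cube([4550, 193, 2870]);
translate([0, 193, 0]) cube([193, 5114, 2870]);
translate([4357, 193, 0]) cube([193, 5114, 2870]);


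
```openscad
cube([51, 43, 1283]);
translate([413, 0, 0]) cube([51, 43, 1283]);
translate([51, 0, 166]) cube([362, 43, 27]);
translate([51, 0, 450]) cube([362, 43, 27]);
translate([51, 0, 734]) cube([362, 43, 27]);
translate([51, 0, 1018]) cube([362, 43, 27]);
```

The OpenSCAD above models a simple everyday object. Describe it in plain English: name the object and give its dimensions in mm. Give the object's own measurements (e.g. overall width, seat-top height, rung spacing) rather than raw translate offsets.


A straight ladder. Two 51×43 mm vertical rails, 1283 mm tall, stand 464 mm apart (outside-to-outside) with their front faces coplanar on the −y side. 4 rungs, each 43 mm deep and 27 mm tall, span between the inner faces of the rails, front faces flush with the rails. The lowest rung's underside is at z = 166 mm and rungs are spaced 284 mm apart (underside to underside).


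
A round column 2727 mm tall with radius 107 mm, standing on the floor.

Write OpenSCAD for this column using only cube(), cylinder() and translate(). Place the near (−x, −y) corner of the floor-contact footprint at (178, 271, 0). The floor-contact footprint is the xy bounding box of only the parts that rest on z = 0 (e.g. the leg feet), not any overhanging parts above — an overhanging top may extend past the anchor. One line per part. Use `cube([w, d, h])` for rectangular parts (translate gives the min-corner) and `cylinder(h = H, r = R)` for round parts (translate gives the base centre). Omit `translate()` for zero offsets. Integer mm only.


translate([285, 378, 0]) cylinder(h = 2727, r = 107);


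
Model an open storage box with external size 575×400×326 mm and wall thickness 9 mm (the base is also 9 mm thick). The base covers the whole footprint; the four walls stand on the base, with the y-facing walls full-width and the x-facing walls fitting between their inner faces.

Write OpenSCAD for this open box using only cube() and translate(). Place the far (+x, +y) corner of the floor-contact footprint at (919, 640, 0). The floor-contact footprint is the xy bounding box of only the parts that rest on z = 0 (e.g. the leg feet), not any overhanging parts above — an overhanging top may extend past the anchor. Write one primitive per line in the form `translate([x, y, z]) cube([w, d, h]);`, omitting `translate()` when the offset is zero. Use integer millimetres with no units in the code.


translate([344, 240, 0]) cube([575, 400, 9]);
translate([344, 240, 9]) cube([575, 9, 317]);
translate([344, 631, 9]) cube([575, 9, 317]);
translate([344, 249, 9]) cube([9, 382, 317]);
translate([910, 249, 9]) cube([9, 382, 317]);


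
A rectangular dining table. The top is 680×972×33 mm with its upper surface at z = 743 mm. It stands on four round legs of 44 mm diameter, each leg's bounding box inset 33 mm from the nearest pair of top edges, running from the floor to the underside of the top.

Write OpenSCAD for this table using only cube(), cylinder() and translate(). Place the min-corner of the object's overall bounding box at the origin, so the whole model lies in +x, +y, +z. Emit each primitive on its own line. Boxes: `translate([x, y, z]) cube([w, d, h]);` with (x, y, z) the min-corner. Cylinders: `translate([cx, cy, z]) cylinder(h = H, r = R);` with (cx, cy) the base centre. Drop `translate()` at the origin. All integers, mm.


translate([0, 0, 710]) cube([680, 972, 33]);
translate([55, 55, 0]) cylinder(h = 710, r = 22);
translate([625, 55, 0]) cylinder(h = 710, r = 22);
translate([55, 917, 0]) cylinder(h = 710, r = 22);
translate([625, 917, 0]) cylinder(h = 710, r = 22);


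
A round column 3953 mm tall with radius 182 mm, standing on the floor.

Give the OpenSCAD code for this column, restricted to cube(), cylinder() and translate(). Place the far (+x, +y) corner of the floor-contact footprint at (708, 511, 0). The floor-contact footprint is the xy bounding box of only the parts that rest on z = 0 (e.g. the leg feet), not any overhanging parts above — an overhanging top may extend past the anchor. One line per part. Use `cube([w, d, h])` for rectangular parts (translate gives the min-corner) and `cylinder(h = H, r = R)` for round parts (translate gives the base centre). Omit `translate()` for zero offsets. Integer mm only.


translate([526, 329, 0]) cylinder(h = 3953, r = 182);


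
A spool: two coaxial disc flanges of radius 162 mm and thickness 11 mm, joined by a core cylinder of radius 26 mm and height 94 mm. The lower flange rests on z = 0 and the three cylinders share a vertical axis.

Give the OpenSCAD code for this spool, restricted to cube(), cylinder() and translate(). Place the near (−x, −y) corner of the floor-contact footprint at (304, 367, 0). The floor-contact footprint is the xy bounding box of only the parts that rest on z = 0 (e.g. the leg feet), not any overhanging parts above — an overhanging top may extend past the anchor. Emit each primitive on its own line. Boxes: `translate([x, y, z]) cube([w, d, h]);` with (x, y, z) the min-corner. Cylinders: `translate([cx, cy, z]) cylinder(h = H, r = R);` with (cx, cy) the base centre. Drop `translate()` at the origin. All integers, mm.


translate([466, 529, 0]) cylinder(h = 11, r = 162);
translate([466, 529, 11]) cylinder(h = 94, r = 26);
translate([466, 529, 105]) cylinder(h = 11, r = 162);


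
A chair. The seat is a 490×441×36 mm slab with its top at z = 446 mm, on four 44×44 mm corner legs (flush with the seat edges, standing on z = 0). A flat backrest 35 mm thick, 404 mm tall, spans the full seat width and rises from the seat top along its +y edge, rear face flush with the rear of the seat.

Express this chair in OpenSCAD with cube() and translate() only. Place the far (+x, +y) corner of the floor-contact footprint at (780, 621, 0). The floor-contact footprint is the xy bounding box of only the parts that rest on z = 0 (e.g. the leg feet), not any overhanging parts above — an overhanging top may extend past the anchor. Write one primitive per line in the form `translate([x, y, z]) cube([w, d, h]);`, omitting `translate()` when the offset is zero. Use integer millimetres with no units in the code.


translate([290, 180, 410]) cube([490, 441, 36]);
translate([290, 180, 0]) cube([44, 44, 410]);
translate([736, 180, 0]) cube([44, 44, 410]);
translate([290, 577, 0]) cube([44, 44, 410]);
translate([736, 577, 0]) cube([44, 44, 410]);
translate([290, 586, 446]) cube([490, 35, 404]);


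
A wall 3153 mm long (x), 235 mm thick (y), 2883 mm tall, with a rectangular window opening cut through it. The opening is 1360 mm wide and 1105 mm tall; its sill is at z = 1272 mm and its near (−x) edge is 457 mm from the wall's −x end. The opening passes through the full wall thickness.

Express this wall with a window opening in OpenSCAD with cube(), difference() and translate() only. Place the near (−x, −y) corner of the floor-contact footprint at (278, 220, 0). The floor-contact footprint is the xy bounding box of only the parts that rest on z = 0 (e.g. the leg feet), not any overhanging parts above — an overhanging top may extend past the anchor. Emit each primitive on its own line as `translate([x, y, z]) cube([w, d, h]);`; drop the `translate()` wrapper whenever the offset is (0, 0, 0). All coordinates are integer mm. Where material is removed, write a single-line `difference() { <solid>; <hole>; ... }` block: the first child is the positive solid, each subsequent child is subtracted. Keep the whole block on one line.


difference() { translate([278, 220, 0]) cube([3153, 235, 2883]); translate([735, 220, 1272]) cube([1360, 235, 1105]); }


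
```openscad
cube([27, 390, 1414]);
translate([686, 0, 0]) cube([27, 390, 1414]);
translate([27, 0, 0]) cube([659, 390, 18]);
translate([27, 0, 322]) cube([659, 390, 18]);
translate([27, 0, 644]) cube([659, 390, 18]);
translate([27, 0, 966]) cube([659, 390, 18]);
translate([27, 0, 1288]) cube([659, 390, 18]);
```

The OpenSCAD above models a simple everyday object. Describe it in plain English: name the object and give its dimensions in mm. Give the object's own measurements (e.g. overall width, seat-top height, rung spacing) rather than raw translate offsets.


An open bookshelf. Two side panels, each 27 mm thick, 390 mm deep and 1414 mm tall, stand 713 mm apart (outside-to-outside). Between them sit 5 shelves, each 18 mm thick and 390 mm deep, spanning the full gap between the sides. The bottom shelf rests on the floor (its underside at z = 0) and the clear gap between one shelf's top and the next shelf's underside is 304 mm.


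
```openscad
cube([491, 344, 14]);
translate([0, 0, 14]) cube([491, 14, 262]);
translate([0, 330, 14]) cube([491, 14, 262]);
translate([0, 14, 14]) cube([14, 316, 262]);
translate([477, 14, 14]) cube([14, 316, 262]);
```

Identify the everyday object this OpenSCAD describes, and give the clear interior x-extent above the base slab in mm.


An open box. The internal width is 463 mm.

A 491×344 base slab with four walls standing on it — an open box. The base is 491 mm wide and the walls are 14 mm thick, so the internal width is 491 − 2 × 14 = 463 mm.


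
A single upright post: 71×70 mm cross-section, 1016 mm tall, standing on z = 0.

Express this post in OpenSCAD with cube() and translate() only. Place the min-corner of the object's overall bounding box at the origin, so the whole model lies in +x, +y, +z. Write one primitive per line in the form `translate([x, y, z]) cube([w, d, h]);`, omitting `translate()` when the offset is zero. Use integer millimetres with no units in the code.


cube([71, 70, 1016]);


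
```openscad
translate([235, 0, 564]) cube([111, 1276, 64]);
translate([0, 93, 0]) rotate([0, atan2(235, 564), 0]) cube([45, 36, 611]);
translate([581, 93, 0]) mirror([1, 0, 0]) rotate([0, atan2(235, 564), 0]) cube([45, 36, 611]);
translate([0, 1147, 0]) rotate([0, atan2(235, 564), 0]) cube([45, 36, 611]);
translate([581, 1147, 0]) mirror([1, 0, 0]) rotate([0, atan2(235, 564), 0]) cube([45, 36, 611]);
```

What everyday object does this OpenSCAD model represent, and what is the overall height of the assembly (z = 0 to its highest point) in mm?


A sawhorse. The overall height is 628 mm.

A beam across two mirrored pairs of raked legs — a sawhorse. The beam's underside is at z = 564 (matching the legs' vertical rise in atan2(235, 564)) and the beam is 64 mm tall, so its top is at 564 + 64 = 628 mm. The raked legs top out at the beam's underside, so that is the highest point.


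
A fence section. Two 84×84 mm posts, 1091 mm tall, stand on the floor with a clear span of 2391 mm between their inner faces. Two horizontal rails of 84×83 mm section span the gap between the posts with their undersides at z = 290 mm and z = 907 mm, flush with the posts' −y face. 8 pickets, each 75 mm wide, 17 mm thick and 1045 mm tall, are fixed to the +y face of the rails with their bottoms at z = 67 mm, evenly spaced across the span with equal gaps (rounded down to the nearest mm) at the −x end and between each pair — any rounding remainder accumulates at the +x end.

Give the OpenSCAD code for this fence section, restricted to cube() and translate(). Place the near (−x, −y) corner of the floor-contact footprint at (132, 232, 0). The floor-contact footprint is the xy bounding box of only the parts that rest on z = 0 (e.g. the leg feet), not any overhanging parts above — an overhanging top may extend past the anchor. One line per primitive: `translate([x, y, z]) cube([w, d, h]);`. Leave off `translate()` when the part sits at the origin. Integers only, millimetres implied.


translate([132, 232, 0]) cube([84, 84, 1091]);
translate([2607, 232, 0]) cube([84, 84, 1091]);
translate([216, 232, 290]) cube([2391, 84, 83]);
translate([216, 232, 907]) cube([2391, 84, 83]);
translate([415, 316, 67]) cube([75, 17, 1045]);
translate([689, 316, 67]) cube([75, 17, 1045]);
translate([963, 316, 67]) cube([75, 17, 1045]);
translate([1237, 316, 67]) cube([75, 17, 1045]);
translate([1511, 316, 67]) cube([75, 17, 1045]);
translate([1785, 316, 67]) cube([75, 17, 1045]);
translate([2059, 316, 67]) cube([75, 17, 1045]);
translate([2333, 316, 67]) cube([75, 17, 1045]);


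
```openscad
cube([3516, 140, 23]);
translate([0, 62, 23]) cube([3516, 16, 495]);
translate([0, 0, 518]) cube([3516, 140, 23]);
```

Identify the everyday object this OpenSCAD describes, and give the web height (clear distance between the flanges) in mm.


An I-beam. The web height is 495 mm.

Two wide flanges with a thin centred web — an I-beam. Overall 541 mm minus two 23 mm flanges gives a web of 541 − 2·23 = 495 mm.


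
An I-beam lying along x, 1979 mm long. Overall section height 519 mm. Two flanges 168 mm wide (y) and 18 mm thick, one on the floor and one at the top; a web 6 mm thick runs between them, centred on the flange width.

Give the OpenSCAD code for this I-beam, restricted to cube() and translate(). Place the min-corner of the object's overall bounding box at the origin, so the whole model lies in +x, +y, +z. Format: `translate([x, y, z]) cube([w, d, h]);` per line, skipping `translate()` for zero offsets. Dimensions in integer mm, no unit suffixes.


cube([1979, 168, 18]);
translate([0, 81, 18]) cube([1979, 6, 483]);
translate([0, 0, 501]) cube([1979, 168, 18]);


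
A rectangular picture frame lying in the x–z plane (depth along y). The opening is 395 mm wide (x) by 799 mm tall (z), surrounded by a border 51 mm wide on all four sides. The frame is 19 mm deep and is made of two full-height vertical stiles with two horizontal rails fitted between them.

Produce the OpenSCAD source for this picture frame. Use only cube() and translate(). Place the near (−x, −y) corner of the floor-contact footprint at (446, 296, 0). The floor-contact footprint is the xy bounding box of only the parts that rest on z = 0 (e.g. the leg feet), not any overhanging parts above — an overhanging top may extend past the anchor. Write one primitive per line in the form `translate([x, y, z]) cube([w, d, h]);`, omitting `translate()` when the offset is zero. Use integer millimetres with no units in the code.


translate([446, 296, 0]) cube([51, 19, 901]);
translate([892, 296, 0]) cube([51, 19, 901]);
translate([497, 296, 0]) cube([395, 19, 51]);
translate([497, 296, 850]) cube([395, 19, 51]);


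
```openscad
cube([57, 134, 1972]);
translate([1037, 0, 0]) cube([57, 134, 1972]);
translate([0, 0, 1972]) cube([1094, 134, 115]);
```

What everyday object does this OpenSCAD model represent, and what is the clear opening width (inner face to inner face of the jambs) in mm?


A door frame. The clear opening width is 980 mm.

Two 1972 mm tall posts with a header on top — a door frame. The left jamb is 57 mm wide at x = 0; the right jamb starts at x = 1037. The clear opening is 1037 − 57 = 980 mm.


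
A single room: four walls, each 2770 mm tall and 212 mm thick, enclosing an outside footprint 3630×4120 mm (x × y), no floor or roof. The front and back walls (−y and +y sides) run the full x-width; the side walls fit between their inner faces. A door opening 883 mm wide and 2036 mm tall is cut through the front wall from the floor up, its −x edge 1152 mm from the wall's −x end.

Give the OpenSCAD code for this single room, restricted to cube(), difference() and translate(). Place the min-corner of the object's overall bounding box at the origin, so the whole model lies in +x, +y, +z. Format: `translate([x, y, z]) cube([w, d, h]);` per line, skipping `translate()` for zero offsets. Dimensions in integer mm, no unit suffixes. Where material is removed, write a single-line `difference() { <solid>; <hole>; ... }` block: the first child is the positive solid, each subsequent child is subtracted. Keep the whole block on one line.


difference() { cube([3630, 212, 2770]); translate([1152, 0, 0]) cube([883, 212, 2036]); }
translate([0, 3908, 0]) cube([3630, 212, 2770]);
translate([0, 212, 0]) cube([212, 3696, 2770]);
translate([3418, 212, 0]) cube([212, 3696, 2770]);


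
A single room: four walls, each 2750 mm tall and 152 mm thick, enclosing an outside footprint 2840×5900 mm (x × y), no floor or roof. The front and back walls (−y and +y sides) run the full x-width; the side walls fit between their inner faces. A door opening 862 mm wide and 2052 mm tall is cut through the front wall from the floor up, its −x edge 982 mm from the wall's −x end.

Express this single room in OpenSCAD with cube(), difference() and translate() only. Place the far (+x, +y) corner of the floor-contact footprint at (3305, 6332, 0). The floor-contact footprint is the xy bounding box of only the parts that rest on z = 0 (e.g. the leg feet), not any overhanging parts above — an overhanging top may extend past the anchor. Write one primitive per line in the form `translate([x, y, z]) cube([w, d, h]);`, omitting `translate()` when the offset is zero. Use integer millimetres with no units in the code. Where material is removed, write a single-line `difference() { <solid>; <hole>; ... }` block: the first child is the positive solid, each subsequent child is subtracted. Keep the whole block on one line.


difference() { translate([465, 432, 0]) cube([2840, 152, 2750]); translate([1447, 432, 0]) cube([862, 152, 2052]); }
translate([465, 6180, 0]) cube([2840, 152, 2750]);
translate([465, 584, 0]) cube([152, 5596, 2750]);
translate([3153, 584, 0]) cube([152, 5596, 2750]);


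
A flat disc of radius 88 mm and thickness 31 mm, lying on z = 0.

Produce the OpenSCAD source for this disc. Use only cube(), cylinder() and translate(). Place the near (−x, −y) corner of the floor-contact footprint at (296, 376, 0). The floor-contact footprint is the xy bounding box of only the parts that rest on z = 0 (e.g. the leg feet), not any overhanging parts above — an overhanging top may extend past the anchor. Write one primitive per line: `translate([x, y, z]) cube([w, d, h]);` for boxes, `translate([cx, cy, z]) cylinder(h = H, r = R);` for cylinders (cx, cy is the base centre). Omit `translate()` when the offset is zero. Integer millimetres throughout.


translate([384, 464, 0]) cylinder(h = 31, r = 88);


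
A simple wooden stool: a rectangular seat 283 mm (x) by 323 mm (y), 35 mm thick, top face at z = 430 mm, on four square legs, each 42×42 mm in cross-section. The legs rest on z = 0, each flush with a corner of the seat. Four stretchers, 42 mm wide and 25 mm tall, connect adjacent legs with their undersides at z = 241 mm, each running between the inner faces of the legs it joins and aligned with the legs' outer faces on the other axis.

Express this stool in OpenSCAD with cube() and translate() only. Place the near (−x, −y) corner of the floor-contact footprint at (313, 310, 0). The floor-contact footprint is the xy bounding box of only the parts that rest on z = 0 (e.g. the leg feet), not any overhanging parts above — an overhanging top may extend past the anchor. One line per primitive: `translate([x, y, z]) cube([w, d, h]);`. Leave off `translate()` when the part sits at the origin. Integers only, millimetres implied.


translate([313, 310, 395]) cube([283, 323, 35]);
translate([313, 310, 0]) cube([42, 42, 395]);
translate([554, 310, 0]) cube([42, 42, 395]);
translate([313, 591, 0]) cube([42, 42, 395]);
translate([554, 591, 0]) cube([42, 42, 395]);
translate([355, 310, 241]) cube([199, 42, 25]);
translate([355, 591, 241]) cube([199, 42, 25]);
translate([313, 352, 241]) cube([42, 239, 25]);
translate([554, 352, 241]) cube([42, 239, 25]);


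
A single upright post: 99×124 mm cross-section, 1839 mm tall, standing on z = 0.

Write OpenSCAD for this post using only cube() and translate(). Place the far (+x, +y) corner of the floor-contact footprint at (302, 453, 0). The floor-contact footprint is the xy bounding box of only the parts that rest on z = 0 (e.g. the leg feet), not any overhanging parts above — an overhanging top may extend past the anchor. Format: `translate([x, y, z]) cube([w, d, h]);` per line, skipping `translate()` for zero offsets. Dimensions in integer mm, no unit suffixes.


translate([203, 329, 0]) cube([99, 124, 1839]);


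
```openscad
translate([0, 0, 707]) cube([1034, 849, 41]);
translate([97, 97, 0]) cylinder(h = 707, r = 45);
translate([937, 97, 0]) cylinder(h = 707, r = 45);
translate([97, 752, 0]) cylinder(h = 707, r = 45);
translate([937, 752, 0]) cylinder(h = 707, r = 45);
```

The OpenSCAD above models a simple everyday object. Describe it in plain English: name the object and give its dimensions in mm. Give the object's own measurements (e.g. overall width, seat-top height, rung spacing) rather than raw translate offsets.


A table: top 1034 mm (x) × 849 mm (y), 41 mm thick, upper face at z = 748 mm, on four round legs of 90 mm diameter, each leg's bounding box inset 52 mm from the nearest pair of top edges from z = 0 to the bottom of the top.


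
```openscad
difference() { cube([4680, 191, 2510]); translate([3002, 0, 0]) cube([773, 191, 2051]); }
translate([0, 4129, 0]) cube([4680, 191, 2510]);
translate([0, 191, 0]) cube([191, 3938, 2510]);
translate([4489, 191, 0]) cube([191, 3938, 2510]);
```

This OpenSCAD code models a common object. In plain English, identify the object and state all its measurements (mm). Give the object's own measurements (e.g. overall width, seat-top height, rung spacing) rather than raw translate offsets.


A single room: four walls, each 2510 mm tall and 191 mm thick, enclosing an outside footprint 4680×4320 mm (x × y), no floor or roof. The front and back walls (−y and +y sides) run the full x-width; the side walls fit between their inner faces. A door opening 773 mm wide and 2051 mm tall is cut through the front wall from the floor up, its −x edge 3002 mm from the wall's −x end.


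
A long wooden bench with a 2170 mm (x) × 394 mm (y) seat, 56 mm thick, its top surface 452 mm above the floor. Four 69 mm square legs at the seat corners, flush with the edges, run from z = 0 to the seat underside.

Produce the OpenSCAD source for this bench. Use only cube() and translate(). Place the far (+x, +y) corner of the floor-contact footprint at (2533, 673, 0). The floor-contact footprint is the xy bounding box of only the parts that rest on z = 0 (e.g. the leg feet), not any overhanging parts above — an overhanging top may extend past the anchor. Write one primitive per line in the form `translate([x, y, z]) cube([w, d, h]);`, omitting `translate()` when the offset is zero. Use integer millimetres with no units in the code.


// leg_h = 452 − 56 = 396
translate([363, 279, 396]) cube([2170, 394, 56]);
translate([363, 279, 0]) cube([69, 69, 396]);
translate([363, 604, 0]) cube([69, 69, 396]);
translate([2464, 279, 0]) cube([69, 69, 396]);
translate([2464, 604, 0]) cube([69, 69, 396]);


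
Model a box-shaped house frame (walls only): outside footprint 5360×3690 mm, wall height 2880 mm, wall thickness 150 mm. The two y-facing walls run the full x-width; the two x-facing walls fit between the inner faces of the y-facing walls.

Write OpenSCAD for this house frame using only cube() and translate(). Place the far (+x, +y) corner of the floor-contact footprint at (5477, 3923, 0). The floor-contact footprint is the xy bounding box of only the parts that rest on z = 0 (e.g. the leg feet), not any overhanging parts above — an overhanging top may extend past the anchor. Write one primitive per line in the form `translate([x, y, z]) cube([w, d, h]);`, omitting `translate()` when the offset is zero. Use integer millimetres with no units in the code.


translate([117, 233, 0]) cube([5360, 150, 2880]);
translate([117, 3773, 0]) cube([5360, 150, 2880]);
translate([117, 383, 0]) cube([150, 3390, 2880]);
translate([5327, 383, 0]) cube([150, 3390, 2880]);


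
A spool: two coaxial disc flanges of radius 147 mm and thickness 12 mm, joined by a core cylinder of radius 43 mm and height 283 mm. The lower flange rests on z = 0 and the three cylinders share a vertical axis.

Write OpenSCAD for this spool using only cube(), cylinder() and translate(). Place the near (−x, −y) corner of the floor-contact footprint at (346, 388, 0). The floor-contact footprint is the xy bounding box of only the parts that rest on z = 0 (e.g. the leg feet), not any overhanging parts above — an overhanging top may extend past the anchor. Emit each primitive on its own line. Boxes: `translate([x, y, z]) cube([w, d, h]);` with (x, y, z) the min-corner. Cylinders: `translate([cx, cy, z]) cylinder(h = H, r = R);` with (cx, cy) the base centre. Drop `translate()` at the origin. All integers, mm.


translate([493, 535, 0]) cylinder(h = 12, r = 147);
translate([493, 535, 12]) cylinder(h = 283, r = 43);
translate([493, 535, 295]) cylinder(h = 12, r = 147);


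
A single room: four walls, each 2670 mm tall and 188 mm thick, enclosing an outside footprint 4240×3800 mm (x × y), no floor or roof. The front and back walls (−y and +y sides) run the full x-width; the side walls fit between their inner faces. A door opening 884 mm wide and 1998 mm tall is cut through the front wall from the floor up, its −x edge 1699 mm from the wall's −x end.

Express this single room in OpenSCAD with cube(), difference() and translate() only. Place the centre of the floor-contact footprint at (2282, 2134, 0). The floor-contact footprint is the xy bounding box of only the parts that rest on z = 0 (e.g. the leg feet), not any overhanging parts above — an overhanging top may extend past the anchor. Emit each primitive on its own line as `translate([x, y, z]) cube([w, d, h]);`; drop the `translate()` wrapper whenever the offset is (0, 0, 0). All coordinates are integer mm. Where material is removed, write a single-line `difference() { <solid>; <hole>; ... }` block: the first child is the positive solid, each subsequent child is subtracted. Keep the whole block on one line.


difference() { translate([162, 234, 0]) cube([4240, 188, 2670]); translate([1861, 234, 0]) cube([884, 188, 1998]); }
translate([162, 3846, 0]) cube([4240, 188, 2670]);
translate([162, 422, 0]) cube([188, 3424, 2670]);
translate([4214, 422, 0]) cube([188, 3424, 2670]);


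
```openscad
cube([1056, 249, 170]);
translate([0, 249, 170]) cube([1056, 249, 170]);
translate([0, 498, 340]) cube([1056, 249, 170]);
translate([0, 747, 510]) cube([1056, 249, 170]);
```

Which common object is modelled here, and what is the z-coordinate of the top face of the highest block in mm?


A staircase. The total rise is 680 mm.

4 identical blocks, each offset up and back from the previous — a staircase. Each step is 170 mm tall and there are 4 of them, so the total rise is 4 × 170 = 680 mm.


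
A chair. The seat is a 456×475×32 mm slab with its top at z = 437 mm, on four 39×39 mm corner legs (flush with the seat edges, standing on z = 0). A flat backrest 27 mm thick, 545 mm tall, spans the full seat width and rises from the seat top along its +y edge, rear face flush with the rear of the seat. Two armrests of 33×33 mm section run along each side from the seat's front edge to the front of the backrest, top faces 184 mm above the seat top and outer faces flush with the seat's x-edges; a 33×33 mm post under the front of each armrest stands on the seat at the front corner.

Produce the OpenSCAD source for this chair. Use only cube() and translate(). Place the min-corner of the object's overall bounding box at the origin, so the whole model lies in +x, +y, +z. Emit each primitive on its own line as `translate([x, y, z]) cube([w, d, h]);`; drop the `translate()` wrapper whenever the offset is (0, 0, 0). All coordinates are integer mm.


translate([0, 0, 405]) cube([456, 475, 32]);
cube([39, 39, 405]);
translate([417, 0, 0]) cube([39, 39, 405]);
translate([0, 436, 0]) cube([39, 39, 405]);
translate([417, 436, 0]) cube([39, 39, 405]);
translate([0, 448, 437]) cube([456, 27, 545]);
translate([0, 0, 588]) cube([33, 448, 33]);
translate([423, 0, 588]) cube([33, 448, 33]);
translate([0, 0, 437]) cube([33, 33, 151]);
translate([423, 0, 437]) cube([33, 33, 151]);


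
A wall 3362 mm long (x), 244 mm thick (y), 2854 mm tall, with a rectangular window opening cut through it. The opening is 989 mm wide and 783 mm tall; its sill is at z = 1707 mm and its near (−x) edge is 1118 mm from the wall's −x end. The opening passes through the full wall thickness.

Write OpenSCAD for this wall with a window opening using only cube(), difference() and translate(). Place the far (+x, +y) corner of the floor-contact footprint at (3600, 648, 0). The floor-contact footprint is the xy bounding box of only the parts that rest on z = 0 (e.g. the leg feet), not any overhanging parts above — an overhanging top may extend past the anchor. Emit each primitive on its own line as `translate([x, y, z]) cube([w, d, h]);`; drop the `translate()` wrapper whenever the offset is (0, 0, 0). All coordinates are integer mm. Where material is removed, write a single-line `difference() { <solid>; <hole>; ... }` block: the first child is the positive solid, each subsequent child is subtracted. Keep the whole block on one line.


difference() { translate([238, 404, 0]) cube([3362, 244, 2854]); translate([1356, 404, 1707]) cube([989, 244, 783]); }
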